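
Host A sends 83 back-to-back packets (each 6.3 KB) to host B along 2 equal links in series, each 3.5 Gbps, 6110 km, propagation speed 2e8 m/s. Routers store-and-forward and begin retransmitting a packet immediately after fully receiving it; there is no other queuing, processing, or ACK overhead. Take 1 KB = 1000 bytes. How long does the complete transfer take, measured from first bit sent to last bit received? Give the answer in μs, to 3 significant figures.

Per-hop transmission t_tx = L/R = 50400/3500000000 = 14.4 μs.
Per-hop propagation t_prop = 6110000/200000000 = 30550 μs.
Pipeline fill: first packet needs 2·t_tx to clear all hops; remaining 82 packets each add one t_tx.
Total = (2+83-1)·t_tx + 2·t_prop = 84·14.4 + 2·30550 = 62300 μs.

62300 μs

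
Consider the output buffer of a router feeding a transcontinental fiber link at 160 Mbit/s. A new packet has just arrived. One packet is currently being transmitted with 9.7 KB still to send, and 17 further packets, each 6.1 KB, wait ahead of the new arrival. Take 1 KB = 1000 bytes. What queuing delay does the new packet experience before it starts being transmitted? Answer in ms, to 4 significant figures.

5.670 ms

Each queued packet: L/R = 48800/160000000 = 0.305 ms.
17 queued → 5.185 ms.
Plus remaining 77600 bits of current packet: 0.485 ms.
Queuing delay = 5.670 ms.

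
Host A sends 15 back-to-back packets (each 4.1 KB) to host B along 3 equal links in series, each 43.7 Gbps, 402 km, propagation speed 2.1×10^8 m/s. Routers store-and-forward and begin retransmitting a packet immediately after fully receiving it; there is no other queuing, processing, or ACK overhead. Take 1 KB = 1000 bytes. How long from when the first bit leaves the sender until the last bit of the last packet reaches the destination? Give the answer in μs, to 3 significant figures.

Per-hop transmission t_tx = L/R = 32800/43700000000 = 0.750572 μs.
Per-hop propagation t_prop = 402000/210000000 = 1914.29 μs.
Pipeline fill: first packet needs 3·t_tx to clear all hops; remaining 14 packets each add one t_tx.
Total = (3+15-1)·t_tx + 3·t_prop = 17·0.750572 + 3·1914.29 = 5760 μs.

5760 μs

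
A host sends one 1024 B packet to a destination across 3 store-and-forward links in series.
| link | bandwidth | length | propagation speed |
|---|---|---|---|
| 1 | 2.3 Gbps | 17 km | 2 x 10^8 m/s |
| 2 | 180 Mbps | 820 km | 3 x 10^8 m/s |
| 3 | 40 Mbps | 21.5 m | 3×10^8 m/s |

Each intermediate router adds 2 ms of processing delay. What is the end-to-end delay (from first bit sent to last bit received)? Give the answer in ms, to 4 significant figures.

7.072 ms

L = 1024 × 8 = 8192 bits.
Transmission delays (L/R per hop): 0.00356174, 0.0455111, 0.2048 ms; sum = 0.253873 ms.
Propagation delays (d/s per hop): 0.085, 2.73333, 7.16667e-05 ms; sum = 2.81841 ms.
Processing at 2 router(s): 2 × 2 ms = 4 ms.
End-to-end = 7.072 ms.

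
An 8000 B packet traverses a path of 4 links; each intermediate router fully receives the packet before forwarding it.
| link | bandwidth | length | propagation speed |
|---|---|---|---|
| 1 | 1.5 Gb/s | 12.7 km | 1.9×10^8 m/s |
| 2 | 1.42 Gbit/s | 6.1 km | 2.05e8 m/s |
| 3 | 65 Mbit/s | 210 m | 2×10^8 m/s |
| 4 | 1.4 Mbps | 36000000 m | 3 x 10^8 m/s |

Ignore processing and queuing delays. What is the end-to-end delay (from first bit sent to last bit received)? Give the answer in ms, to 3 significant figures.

L = 8000 × 8 = 64000 bits.
Transmission delays (L/R per hop): 0.0426667, 0.0450704, 0.984615, 45.7143 ms; sum = 46.7866 ms.
Propagation delays (d/s per hop): 0.0668421, 0.0297561, 0.00105, 120 ms; sum = 120.098 ms.
End-to-end = 167 ms.

167 ms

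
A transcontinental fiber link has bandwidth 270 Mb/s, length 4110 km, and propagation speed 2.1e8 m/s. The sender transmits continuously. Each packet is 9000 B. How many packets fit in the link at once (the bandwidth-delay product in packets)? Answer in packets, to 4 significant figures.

73.39 packets

Propagation delay = 4110000 / 210000000 = 0.0195714 s.
BDP = R × t_prop = 270000000 × 0.0195714 = 5284290 bits.
In packets of 72000 bits: 73.39 packets.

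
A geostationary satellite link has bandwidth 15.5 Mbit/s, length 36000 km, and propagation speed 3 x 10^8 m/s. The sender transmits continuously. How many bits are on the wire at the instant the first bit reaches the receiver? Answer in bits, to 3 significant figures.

1860000 bits

Propagation delay = 36000000 / 300000000 = 0.12 s.
BDP = R × t_prop = 15500000 × 0.12 = 1860000 bits.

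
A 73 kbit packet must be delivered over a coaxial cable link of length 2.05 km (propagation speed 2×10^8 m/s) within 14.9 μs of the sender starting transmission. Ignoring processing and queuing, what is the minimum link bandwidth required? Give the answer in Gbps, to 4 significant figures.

15.70 Gbps

Propagation delay = 2050 / 200000000 = 10.25 μs.
Transmission budget = 14.9 − 10.25 = 4.65 μs.
R ≥ L / t_tx = 73000 bits / 4.65e-06 s = 15.70 Gbps.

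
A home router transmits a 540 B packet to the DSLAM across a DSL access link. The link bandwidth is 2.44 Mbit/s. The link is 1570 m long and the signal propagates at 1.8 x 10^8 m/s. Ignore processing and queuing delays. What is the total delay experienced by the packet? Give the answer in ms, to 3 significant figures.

L = 540 × 8 = 4320 bits.
Transmission delay = L/R = 4320 / 2440000 = 1.77049 ms.
Propagation delay = d/s = 1570 m / 180000000 m/s = 0.00872222 ms.
Total = 1.78 ms.

1.78 ms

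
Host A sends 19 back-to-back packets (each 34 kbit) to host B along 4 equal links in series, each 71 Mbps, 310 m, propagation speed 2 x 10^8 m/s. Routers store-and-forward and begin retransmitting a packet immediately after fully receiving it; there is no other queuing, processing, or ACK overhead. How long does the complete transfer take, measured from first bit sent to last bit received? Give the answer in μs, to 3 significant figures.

Per-hop transmission t_tx = L/R = 34000/71000000 = 478.873 μs.
Per-hop propagation t_prop = 310/200000000 = 1.55 μs.
Pipeline fill: first packet needs 4·t_tx to clear all hops; remaining 18 packets each add one t_tx.
Total = (4+19-1)·t_tx + 4·t_prop = 22·478.873 + 4·1.55 = 10500 μs.

10500 μs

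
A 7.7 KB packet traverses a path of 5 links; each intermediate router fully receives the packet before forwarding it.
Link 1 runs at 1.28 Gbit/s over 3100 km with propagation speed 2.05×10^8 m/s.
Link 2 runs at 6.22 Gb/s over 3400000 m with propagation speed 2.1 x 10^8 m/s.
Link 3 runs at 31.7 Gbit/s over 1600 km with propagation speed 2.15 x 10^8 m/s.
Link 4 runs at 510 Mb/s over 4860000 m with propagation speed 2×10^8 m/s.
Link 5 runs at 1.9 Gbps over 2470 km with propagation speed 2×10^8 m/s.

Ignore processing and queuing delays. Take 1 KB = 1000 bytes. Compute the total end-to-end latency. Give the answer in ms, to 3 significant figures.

75.6 ms

L = 61600 bits.
Transmission delays (L/R per hop): 0.048125, 0.00990354, 0.00194322, 0.120784, 0.0324211 ms; sum = 0.213177 ms.
Propagation delays (d/s per hop): 15.122, 16.1905, 7.44186, 24.3, 12.35 ms; sum = 75.4043 ms.
End-to-end = 75.6 ms.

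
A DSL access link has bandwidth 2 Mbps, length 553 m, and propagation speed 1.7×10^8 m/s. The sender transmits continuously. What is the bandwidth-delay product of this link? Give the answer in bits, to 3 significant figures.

Propagation delay = 553 / 170000000 = 3.25294e-06 s.
BDP = R × t_prop = 2000000 × 3.25294e-06 = 6.50588 bits.

6.51 bits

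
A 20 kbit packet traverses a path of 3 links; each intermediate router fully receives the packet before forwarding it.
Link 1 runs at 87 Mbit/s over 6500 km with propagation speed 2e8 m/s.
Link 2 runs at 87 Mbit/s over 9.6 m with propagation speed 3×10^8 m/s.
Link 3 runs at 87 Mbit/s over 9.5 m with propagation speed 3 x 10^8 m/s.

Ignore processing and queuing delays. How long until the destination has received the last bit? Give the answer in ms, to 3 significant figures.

L = 20000 bits.
Transmission delay per hop = L/R = 20000/87000000 = 0.229885 ms; 3 hops → 0.689655 ms.
Propagation delays (d/s per hop): 32.5, 3.2e-05, 3.16667e-05 ms; sum = 32.5001 ms.
End-to-end = 33.2 ms.

33.2 ms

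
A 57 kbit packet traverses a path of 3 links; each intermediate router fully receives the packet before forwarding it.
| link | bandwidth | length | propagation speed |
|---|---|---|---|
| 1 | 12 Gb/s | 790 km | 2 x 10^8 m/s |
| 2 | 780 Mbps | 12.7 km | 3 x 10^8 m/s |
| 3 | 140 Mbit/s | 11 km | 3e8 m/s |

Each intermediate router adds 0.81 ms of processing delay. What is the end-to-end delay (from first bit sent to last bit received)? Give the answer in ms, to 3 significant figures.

L = 57000 bits.
Transmission delays (L/R per hop): 0.00475, 0.0730769, 0.407143 ms; sum = 0.48497 ms.
Propagation delays (d/s per hop): 3.95, 0.0423333, 0.0366667 ms; sum = 4.029 ms.
Processing at 2 router(s): 2 × 0.81 ms = 1.62 ms.
End-to-end = 6.13 ms.

6.13 ms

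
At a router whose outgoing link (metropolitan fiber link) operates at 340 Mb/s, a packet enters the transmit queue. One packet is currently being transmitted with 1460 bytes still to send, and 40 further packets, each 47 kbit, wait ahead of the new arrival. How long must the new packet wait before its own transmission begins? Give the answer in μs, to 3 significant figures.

Each queued packet: L/R = 47000/340000000 = 138.235 μs.
40 queued → 5529.41 μs.
Plus remaining 11680 bits of current packet: 34.3529 μs.
Queuing delay = 5560 μs.

5560 μs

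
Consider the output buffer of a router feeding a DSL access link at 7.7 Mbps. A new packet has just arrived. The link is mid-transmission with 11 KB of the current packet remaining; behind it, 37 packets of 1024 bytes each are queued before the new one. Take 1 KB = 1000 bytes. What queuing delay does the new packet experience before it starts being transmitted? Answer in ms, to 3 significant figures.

50.8 ms

Each queued packet: L/R = 8192/7700000 = 1.0639 ms.
37 queued → 39.3642 ms.
Plus remaining 88000 bits of current packet: 11.4286 ms.
Queuing delay = 50.8 ms.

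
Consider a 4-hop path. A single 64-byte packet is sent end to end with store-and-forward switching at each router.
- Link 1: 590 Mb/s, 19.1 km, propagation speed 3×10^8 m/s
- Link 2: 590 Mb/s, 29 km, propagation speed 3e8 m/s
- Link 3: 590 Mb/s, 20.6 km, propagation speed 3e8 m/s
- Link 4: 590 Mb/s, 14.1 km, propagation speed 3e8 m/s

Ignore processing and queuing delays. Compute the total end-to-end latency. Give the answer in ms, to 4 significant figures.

L = 64 × 8 = 512 bits.
Transmission delay per hop = L/R = 512/590000000 = 0.000867797 ms; 4 hops → 0.00347119 ms.
Propagation delays (d/s per hop): 0.0636667, 0.0966667, 0.0686667, 0.047 ms; sum = 0.276 ms.
End-to-end = 0.2795 ms.

0.2795 ms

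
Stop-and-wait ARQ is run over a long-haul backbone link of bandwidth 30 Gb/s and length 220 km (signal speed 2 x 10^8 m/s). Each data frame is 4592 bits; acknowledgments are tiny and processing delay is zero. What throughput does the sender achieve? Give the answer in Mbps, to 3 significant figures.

2.09 Mbps

t_tx = L/R = 4592/30000000000 = 1.53067e-07 s.
t_prop = 220000/200000000 = 0.0011 s; RTT = 0.0022 s.
Cycle = t_tx + RTT = 0.00220015 s.
Throughput = L / cycle = 4592 / 0.00220015 = 2.09 Mbps.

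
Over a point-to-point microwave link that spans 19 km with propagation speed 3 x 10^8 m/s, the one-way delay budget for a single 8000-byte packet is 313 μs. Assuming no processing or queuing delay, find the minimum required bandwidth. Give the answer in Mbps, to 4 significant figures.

256.3 Mbps

L = 64000 bits.
Propagation delay = 19000 / 300000000 = 63.3333 μs.
Transmission budget = 313 − 63.3333 = 249.667 μs.
R ≥ L / t_tx = 64000 bits / 0.000249667 s = 256.3 Mbps.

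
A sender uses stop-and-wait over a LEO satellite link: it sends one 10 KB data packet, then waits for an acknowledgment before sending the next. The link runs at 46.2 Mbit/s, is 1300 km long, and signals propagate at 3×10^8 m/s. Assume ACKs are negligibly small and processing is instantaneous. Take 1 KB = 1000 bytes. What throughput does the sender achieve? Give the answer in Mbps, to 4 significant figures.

7.694 Mbps

t_tx = L/R = 80000/46200000 = 0.0017316 s.
t_prop = 1300000/300000000 = 0.00433333 s; RTT = 0.00866667 s.
Cycle = t_tx + RTT = 0.0103983 s.
Throughput = L / cycle = 80000 / 0.0103983 = 7.694 Mbps.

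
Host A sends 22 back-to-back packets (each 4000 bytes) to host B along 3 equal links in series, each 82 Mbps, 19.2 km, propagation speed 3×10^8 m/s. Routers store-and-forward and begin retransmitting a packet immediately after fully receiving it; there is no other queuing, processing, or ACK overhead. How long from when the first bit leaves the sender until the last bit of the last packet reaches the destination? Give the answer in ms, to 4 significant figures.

9.558 ms

Per-hop transmission t_tx = L/R = 32000/82000000 = 0.390244 ms.
Per-hop propagation t_prop = 19200/300000000 = 0.064 ms.
Pipeline fill: first packet needs 3·t_tx to clear all hops; remaining 21 packets each add one t_tx.
Total = (3+22-1)·t_tx + 3·t_prop = 24·0.390244 + 3·0.064 = 9.558 ms.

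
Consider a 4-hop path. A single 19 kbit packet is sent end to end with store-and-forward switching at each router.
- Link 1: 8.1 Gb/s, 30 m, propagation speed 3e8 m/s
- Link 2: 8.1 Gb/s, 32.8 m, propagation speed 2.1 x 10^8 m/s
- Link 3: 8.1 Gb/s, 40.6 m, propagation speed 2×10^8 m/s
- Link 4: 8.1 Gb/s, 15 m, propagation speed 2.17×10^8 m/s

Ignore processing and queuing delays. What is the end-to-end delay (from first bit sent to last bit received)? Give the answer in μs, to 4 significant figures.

L = 19000 bits.
Transmission delay per hop = L/R = 19000/8100000000 = 2.34568 μs; 4 hops → 9.38272 μs.
Propagation delays (d/s per hop): 0.1, 0.15619, 0.203, 0.0691244 μs; sum = 0.528315 μs.
End-to-end = 9.911 μs.

9.911 μs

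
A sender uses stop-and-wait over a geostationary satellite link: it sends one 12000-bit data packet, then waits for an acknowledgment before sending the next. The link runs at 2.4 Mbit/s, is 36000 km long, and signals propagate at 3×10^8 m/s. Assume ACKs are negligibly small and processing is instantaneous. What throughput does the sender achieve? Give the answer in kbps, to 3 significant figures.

49.0 kbps

t_tx = L/R = 12000/2400000 = 0.005 s.
t_prop = 36000000/300000000 = 0.12 s; RTT = 0.24 s.
Cycle = t_tx + RTT = 0.245 s.
Throughput = L / cycle = 12000 / 0.245 = 49.0 kbps.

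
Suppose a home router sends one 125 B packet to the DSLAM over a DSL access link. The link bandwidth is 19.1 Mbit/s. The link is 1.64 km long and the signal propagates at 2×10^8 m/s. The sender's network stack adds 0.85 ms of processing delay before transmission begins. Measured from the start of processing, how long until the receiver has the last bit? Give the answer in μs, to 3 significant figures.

L = 125 × 8 = 1000 bits.
Transmission delay = L/R = 1000 / 19100000 = 52.356 μs.
Propagation delay = d/s = 1640 m / 200000000 m/s = 8.2 μs.
Plus processing delay 0.85 ms = 850 μs.
Total = 911 μs.

911 μs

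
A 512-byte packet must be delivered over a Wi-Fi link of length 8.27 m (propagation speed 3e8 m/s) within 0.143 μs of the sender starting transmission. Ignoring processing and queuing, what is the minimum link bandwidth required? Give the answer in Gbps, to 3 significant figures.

35.5 Gbps

L = 4096 bits.
Propagation delay = 8.27 / 300000000 = 0.0275667 μs.
Transmission budget = 0.143 − 0.0275667 = 0.115433 μs.
R ≥ L / t_tx = 4096 bits / 1.15433e-07 s = 35.5 Gbps.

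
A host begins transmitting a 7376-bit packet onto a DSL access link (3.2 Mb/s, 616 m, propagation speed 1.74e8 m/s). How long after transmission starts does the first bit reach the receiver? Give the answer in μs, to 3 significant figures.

3.54 μs

First bit experiences only propagation delay: d/s = 616/174000000 = 3.54 μs.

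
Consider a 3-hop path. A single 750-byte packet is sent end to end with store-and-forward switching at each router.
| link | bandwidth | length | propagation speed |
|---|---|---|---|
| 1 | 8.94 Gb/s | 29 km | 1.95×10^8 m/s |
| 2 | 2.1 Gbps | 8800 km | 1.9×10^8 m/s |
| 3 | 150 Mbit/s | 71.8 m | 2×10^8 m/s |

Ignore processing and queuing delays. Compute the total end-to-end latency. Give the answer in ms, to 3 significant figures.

L = 750 × 8 = 6000 bits.
Transmission delays (L/R per hop): 0.000671141, 0.00285714, 0.04 ms; sum = 0.0435283 ms.
Propagation delays (d/s per hop): 0.148718, 46.3158, 0.000359 ms; sum = 46.4649 ms.
End-to-end = 46.5 ms.

46.5 ms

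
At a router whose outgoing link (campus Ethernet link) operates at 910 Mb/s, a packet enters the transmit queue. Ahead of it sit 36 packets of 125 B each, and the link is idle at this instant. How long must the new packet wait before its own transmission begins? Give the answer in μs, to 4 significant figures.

Each queued packet: L/R = 1000/910000000 = 1.0989 μs.
36 queued → 39.5604 μs.
Queuing delay = 39.56 μs.

39.56 μs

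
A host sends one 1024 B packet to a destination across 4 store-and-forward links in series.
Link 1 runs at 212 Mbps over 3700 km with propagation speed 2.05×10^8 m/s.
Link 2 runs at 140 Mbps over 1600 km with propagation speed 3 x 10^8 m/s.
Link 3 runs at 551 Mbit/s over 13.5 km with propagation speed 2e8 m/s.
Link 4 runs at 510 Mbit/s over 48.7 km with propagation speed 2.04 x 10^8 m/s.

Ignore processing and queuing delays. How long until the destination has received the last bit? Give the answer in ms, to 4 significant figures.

23.82 ms

L = 1024 × 8 = 8192 bits.
Transmission delays (L/R per hop): 0.0386415, 0.0585143, 0.0148675, 0.0160627 ms; sum = 0.128086 ms.
Propagation delays (d/s per hop): 18.0488, 5.33333, 0.0675, 0.238725 ms; sum = 23.6883 ms.
End-to-end = 23.82 ms.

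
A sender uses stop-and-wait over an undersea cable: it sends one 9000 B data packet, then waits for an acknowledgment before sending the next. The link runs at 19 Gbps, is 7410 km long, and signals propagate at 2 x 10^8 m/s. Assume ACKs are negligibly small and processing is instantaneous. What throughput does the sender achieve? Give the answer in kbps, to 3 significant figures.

t_tx = L/R = 72000/19000000000 = 3.78947e-06 s.
t_prop = 7410000/200000000 = 0.03705 s; RTT = 0.0741 s.
Cycle = t_tx + RTT = 0.0741038 s.
Throughput = L / cycle = 72000 / 0.0741038 = 972 kbps.

972 kbps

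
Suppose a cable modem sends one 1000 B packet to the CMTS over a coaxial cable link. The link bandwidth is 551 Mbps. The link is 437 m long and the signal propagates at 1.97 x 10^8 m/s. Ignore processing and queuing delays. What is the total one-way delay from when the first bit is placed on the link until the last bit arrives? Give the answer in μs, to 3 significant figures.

16.7 μs

L = 1000 × 8 = 8000 bits.
Transmission delay = L/R = 8000 / 551000000 = 14.5191 μs.
Propagation delay = d/s = 437 m / 197000000 m/s = 2.21827 μs.
Total = 16.7 μs.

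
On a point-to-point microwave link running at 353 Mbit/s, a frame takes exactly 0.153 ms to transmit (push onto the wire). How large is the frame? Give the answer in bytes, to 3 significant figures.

6750 bytes

L = R × t_tx = 353000000 b/s × 0.000153 s = 54009 bits.
In bytes: 54009 / 8 = 6750 bytes.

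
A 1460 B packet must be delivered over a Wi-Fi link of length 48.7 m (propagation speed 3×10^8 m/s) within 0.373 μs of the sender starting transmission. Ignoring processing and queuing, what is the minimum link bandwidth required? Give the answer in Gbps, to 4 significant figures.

55.44 Gbps

L = 11680 bits.
Propagation delay = 48.7 / 300000000 = 0.162333 μs.
Transmission budget = 0.373 − 0.162333 = 0.210667 μs.
R ≥ L / t_tx = 11680 bits / 2.10667e-07 s = 55.44 Gbps.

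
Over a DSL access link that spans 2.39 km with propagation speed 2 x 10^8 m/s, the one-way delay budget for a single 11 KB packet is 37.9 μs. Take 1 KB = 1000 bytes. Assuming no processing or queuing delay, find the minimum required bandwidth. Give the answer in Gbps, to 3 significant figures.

L = 88000 bits.
Propagation delay = 2390 / 200000000 = 11.95 μs.
Transmission budget = 37.9 − 11.95 = 25.95 μs.
R ≥ L / t_tx = 88000 bits / 2.595e-05 s = 3.39 Gbps.

3.39 Gbps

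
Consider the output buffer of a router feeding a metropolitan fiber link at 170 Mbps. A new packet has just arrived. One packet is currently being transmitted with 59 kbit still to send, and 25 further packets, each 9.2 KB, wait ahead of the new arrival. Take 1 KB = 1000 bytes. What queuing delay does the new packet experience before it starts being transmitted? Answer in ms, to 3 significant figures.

Each queued packet: L/R = 73600/170000000 = 0.432941 ms.
25 queued → 10.8235 ms.
Plus remaining 59000 bits of current packet: 0.347059 ms.
Queuing delay = 11.2 ms.

11.2 ms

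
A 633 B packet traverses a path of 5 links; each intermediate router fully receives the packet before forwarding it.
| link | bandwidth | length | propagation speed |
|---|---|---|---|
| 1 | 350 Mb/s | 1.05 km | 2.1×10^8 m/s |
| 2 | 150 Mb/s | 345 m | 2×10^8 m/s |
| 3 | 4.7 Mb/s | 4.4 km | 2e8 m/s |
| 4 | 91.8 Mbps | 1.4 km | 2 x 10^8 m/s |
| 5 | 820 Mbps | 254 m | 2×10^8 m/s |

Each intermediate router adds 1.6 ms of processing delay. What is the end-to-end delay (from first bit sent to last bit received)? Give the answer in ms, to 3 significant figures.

7.62 ms

L = 633 × 8 = 5064 bits.
Transmission delays (L/R per hop): 0.0144686, 0.03376, 1.07745, 0.0551634, 0.00617561 ms; sum = 1.18701 ms.
Propagation delays (d/s per hop): 0.005, 0.001725, 0.022, 0.007, 0.00127 ms; sum = 0.036995 ms.
Processing at 4 router(s): 4 × 1.6 ms = 6.4 ms.
End-to-end = 7.62 ms.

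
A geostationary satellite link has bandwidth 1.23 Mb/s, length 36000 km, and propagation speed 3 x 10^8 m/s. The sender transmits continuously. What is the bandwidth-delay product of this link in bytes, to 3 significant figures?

Propagation delay = 36000000 / 300000000 = 0.12 s.
BDP = R × t_prop = 1230000 × 0.12 = 147600 bits.
In bytes: 147600/8 = 18500 bytes.

18500 bytes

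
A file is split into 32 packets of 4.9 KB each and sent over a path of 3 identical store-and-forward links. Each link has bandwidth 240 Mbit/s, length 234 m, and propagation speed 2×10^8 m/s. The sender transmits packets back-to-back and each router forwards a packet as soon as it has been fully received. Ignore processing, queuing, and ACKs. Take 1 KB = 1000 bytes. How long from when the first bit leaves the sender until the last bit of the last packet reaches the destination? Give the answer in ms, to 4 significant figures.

Per-hop transmission t_tx = L/R = 39200/240000000 = 0.163333 ms.
Per-hop propagation t_prop = 234/200000000 = 0.00117 ms.
Pipeline fill: first packet needs 3·t_tx to clear all hops; remaining 31 packets each add one t_tx.
Total = (3+32-1)·t_tx + 3·t_prop = 34·0.163333 + 3·0.00117 = 5.557 ms.

5.557 ms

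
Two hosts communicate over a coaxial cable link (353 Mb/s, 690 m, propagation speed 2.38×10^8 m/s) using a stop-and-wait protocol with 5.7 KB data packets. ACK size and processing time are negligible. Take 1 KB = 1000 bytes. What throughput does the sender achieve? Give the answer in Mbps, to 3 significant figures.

338 Mbps

t_tx = L/R = 45600/353000000 = 0.000129178 s.
t_prop = 690/238000000 = 2.89916e-06 s; RTT = 5.79832e-06 s.
Cycle = t_tx + RTT = 0.000134977 s.
Throughput = L / cycle = 45600 / 0.000134977 = 338 Mbps.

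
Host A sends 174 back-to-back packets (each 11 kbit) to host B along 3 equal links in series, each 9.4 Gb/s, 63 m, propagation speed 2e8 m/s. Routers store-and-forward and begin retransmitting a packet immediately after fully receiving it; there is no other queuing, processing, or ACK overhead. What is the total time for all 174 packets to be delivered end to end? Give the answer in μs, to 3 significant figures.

Per-hop transmission t_tx = L/R = 11000/9400000000 = 1.17021 μs.
Per-hop propagation t_prop = 63/200000000 = 0.315 μs.
Pipeline fill: first packet needs 3·t_tx to clear all hops; remaining 173 packets each add one t_tx.
Total = (3+174-1)·t_tx + 3·t_prop = 176·1.17021 + 3·0.315 = 207 μs.

207 μs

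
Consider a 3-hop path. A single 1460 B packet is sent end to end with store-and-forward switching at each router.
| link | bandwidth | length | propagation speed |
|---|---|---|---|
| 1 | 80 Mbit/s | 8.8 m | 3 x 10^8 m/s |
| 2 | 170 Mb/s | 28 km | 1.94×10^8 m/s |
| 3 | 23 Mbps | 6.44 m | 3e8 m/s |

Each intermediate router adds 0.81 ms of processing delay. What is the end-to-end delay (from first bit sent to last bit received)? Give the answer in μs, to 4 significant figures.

2487 μs

L = 1460 × 8 = 11680 bits.
Transmission delays (L/R per hop): 146, 68.7059, 507.826 μs; sum = 722.532 μs.
Propagation delays (d/s per hop): 0.0293333, 144.33, 0.0214667 μs; sum = 144.381 μs.
Processing at 2 router(s): 2 × 0.81 ms = 1620 μs.
End-to-end = 2487 μs.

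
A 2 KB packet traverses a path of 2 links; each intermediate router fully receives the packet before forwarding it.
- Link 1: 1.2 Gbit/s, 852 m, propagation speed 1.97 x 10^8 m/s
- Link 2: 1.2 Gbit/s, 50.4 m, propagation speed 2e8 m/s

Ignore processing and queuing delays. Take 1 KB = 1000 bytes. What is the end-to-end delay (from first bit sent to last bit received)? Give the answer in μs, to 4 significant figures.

31.24 μs

L = 16000 bits.
Transmission delay per hop = L/R = 16000/1200000000 = 13.3333 μs; 2 hops → 26.6667 μs.
Propagation delays (d/s per hop): 4.32487, 0.252 μs; sum = 4.57687 μs.
End-to-end = 31.24 μs.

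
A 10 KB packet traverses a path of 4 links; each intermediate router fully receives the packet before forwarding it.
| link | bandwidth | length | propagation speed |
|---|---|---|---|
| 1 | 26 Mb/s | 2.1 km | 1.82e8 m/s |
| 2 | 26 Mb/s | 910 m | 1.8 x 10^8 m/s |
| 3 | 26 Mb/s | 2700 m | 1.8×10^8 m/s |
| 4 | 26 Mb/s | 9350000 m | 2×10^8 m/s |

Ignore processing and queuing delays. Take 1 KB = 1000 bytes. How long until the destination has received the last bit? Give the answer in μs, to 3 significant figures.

59100 μs

L = 80000 bits.
Transmission delay per hop = L/R = 80000/26000000 = 3076.92 μs; 4 hops → 12307.7 μs.
Propagation delays (d/s per hop): 11.5385, 5.05556, 15, 46750 μs; sum = 46781.6 μs.
End-to-end = 59100 μs.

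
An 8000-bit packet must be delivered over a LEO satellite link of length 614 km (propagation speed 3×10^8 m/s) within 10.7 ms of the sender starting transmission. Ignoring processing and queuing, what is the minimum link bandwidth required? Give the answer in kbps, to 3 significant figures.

924 kbps

Propagation delay = 614000 / 300000000 = 2.04667 ms.
Transmission budget = 10.7 − 2.04667 = 8.65333 ms.
R ≥ L / t_tx = 8000 bits / 0.00865333 s = 924 kbps.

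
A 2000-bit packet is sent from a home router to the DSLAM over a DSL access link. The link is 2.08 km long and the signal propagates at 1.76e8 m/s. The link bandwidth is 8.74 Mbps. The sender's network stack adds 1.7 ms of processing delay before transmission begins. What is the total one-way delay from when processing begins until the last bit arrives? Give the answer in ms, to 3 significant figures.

1.94 ms

Transmission delay = L/R = 2000 / 8740000 = 0.228833 ms.
Propagation delay = d/s = 2080 m / 176000000 m/s = 0.0118182 ms.
Plus processing delay 1.7 ms = 1.7 ms.
Total = 1.94 ms.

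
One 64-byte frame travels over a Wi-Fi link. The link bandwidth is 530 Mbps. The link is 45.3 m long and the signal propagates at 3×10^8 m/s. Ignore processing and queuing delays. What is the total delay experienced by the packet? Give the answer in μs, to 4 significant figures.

L = 64 × 8 = 512 bits.
Transmission delay = L/R = 512 / 530000000 = 0.966038 μs.
Propagation delay = d/s = 45.3 m / 300000000 m/s = 0.151 μs.
Total = 1.117 μs.

1.117 μs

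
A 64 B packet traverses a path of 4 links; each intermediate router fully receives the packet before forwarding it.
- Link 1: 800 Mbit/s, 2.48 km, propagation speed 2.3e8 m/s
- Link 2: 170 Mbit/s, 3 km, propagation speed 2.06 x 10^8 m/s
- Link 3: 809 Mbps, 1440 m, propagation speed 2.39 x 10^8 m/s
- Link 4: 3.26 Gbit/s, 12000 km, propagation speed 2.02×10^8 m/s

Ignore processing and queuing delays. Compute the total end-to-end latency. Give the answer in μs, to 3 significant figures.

59400 μs

L = 64 × 8 = 512 bits.
Transmission delays (L/R per hop): 0.64, 3.01176, 0.63288, 0.157055 μs; sum = 4.4417 μs.
Propagation delays (d/s per hop): 10.7826, 14.5631, 6.0251, 59405.9 μs; sum = 59437.3 μs.
End-to-end = 59400 μs.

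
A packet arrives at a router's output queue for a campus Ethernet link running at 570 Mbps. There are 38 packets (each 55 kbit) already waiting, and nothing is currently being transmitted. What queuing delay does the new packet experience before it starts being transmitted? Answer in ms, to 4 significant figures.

Each queued packet: L/R = 55000/570000000 = 0.0964912 ms.
38 queued → 3.66667 ms.
Queuing delay = 3.667 ms.

3.667 ms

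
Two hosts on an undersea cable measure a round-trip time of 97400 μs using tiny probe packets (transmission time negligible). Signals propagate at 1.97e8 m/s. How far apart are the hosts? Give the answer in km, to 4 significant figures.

One-way propagation = RTT/2 = 48700 μs.
d = s × t = 197000000 × 0.0487 = 9594 km.

9594 km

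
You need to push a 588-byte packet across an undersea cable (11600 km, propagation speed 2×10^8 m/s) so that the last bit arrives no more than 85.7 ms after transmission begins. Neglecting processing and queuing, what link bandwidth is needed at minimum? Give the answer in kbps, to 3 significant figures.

L = 4704 bits.
Propagation delay = 11600000 / 200000000 = 58 ms.
Transmission budget = 85.7 − 58 = 27.7 ms.
R ≥ L / t_tx = 4704 bits / 0.0277 s = 170 kbps.

170 kbps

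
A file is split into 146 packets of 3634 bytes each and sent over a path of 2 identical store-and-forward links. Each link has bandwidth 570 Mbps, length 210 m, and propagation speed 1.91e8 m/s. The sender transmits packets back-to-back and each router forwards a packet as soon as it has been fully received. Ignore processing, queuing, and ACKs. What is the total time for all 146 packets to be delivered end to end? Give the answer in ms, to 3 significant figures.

7.50 ms

Per-hop transmission t_tx = L/R = 29072/570000000 = 0.0510035 ms.
Per-hop propagation t_prop = 210/191000000 = 0.00109948 ms.
Pipeline fill: first packet needs 2·t_tx to clear all hops; remaining 145 packets each add one t_tx.
Total = (2+146-1)·t_tx + 2·t_prop = 147·0.0510035 + 2·0.00109948 = 7.50 ms.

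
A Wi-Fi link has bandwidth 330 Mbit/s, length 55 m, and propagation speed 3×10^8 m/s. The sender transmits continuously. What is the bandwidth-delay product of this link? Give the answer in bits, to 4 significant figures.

Propagation delay = 55 / 300000000 = 1.83333e-07 s.
BDP = R × t_prop = 330000000 × 1.83333e-07 = 60.5 bits.

60.50 bits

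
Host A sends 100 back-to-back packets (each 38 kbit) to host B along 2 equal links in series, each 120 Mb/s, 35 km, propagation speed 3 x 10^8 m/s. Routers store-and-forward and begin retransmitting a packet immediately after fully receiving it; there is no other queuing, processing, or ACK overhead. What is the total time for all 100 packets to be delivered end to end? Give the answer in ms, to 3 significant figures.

Per-hop transmission t_tx = L/R = 38000/120000000 = 0.316667 ms.
Per-hop propagation t_prop = 35000/300000000 = 0.116667 ms.
Pipeline fill: first packet needs 2·t_tx to clear all hops; remaining 99 packets each add one t_tx.
Total = (2+100-1)·t_tx + 2·t_prop = 101·0.316667 + 2·0.116667 = 32.2 ms.

32.2 ms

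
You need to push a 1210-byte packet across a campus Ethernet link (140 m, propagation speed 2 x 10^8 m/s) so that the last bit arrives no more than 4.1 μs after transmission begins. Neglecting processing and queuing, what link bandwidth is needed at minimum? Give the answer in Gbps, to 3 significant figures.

2.85 Gbps

L = 9680 bits.
Propagation delay = 140 / 200000000 = 0.7 μs.
Transmission budget = 4.1 − 0.7 = 3.4 μs.
R ≥ L / t_tx = 9680 bits / 3.4e-06 s = 2.85 Gbps.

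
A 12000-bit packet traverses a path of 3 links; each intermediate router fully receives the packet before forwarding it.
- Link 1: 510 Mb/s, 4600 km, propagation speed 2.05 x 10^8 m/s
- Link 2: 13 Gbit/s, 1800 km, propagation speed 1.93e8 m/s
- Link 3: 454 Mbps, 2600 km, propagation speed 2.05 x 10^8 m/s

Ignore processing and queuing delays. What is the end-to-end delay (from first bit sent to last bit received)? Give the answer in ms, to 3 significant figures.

44.5 ms

Transmission delays (L/R per hop): 0.0235294, 0.000923077, 0.0264317 ms; sum = 0.0508842 ms.
Propagation delays (d/s per hop): 22.439, 9.32642, 12.6829 ms; sum = 44.4484 ms.
End-to-end = 44.5 ms.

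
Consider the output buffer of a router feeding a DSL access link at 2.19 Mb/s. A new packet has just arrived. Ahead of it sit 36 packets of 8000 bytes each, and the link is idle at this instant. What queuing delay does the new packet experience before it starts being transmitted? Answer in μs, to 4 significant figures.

1052000 μs

Each queued packet: L/R = 64000/2190000 = 29223.7 μs.
36 queued → 1052050 μs.
Queuing delay = 1052000 μs.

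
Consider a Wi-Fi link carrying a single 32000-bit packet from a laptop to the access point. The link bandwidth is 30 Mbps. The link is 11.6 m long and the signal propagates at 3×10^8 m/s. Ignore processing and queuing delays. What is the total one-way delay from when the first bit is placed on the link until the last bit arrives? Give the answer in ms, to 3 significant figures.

Transmission delay = L/R = 32000 / 30000000 = 1.06667 ms.
Propagation delay = d/s = 11.6 m / 300000000 m/s = 3.86667e-05 ms.
Total = 1.07 ms.

1.07 ms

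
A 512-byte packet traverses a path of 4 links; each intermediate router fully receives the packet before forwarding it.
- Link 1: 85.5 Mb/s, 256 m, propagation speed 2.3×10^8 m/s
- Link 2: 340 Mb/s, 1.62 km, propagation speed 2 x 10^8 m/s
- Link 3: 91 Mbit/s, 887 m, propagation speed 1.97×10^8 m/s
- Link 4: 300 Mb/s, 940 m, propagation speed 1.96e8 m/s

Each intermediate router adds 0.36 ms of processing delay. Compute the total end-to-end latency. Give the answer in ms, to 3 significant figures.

1.22 ms

L = 512 × 8 = 4096 bits.
Transmission delays (L/R per hop): 0.0479064, 0.0120471, 0.045011, 0.0136533 ms; sum = 0.118618 ms.
Propagation delays (d/s per hop): 0.00111304, 0.0081, 0.00450254, 0.00479592 ms; sum = 0.0185115 ms.
Processing at 3 router(s): 3 × 0.36 ms = 1.08 ms.
End-to-end = 1.22 ms.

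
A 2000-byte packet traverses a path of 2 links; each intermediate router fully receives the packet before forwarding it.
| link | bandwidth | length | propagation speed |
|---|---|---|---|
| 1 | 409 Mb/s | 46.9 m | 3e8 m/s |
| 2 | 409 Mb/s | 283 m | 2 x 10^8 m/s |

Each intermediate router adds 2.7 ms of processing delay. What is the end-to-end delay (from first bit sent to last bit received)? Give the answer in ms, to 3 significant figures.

L = 2000 × 8 = 16000 bits.
Transmission delay per hop = L/R = 16000/409000000 = 0.0391198 ms; 2 hops → 0.0782396 ms.
Propagation delays (d/s per hop): 0.000156333, 0.001415 ms; sum = 0.00157133 ms.
Processing at 1 router(s): 1 × 2.7 ms = 2.7 ms.
End-to-end = 2.78 ms.

2.78 ms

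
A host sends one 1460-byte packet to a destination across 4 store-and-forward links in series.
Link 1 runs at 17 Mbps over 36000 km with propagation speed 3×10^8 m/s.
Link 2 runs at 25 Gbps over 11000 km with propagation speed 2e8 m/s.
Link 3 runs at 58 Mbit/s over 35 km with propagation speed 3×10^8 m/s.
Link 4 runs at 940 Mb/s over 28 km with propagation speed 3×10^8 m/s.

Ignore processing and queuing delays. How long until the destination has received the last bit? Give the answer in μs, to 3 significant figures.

L = 1460 × 8 = 11680 bits.
Transmission delays (L/R per hop): 687.059, 0.4672, 201.379, 12.4255 μs; sum = 901.331 μs.
Propagation delays (d/s per hop): 120000, 55000, 116.667, 93.3333 μs; sum = 175210 μs.
End-to-end = 176000 μs.

176000 μs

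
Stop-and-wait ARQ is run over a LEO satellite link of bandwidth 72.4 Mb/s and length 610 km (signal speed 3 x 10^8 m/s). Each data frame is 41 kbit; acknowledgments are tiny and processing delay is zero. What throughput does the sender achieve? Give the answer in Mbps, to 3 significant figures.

t_tx = L/R = 41000/72400000 = 0.000566298 s.
t_prop = 610000/300000000 = 0.00203333 s; RTT = 0.00406667 s.
Cycle = t_tx + RTT = 0.00463297 s.
Throughput = L / cycle = 41000 / 0.00463297 = 8.85 Mbps.

8.85 Mbps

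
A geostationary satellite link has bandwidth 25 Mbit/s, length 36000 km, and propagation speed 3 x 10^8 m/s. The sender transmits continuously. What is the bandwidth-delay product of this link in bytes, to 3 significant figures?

Propagation delay = 36000000 / 300000000 = 0.12 s.
BDP = R × t_prop = 25000000 × 0.12 = 3000000 bits.
In bytes: 3000000/8 = 375000 bytes.

375000 bytes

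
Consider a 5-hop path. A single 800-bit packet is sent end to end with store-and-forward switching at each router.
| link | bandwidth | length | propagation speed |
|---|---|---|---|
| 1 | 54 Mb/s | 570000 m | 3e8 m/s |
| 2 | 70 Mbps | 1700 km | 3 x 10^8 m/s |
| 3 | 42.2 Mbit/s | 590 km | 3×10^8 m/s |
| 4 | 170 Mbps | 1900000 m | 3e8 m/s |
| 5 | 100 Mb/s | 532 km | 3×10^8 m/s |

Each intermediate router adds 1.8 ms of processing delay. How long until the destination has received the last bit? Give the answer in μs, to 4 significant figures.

Transmission delays (L/R per hop): 14.8148, 11.4286, 18.9573, 4.70588, 8 μs; sum = 57.9066 μs.
Propagation delays (d/s per hop): 1900, 5666.67, 1966.67, 6333.33, 1773.33 μs; sum = 17640 μs.
Processing at 4 router(s): 4 × 1.8 ms = 7200 μs.
End-to-end = 24900 μs.

24900 μs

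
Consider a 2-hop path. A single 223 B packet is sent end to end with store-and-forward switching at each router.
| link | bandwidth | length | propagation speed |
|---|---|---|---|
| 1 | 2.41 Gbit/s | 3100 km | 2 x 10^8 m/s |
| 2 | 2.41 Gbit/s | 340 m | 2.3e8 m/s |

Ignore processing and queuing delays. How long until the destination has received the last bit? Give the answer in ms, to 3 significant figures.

L = 223 × 8 = 1784 bits.
Transmission delay per hop = L/R = 1784/2410000000 = 0.000740249 ms; 2 hops → 0.0014805 ms.
Propagation delays (d/s per hop): 15.5, 0.00147826 ms; sum = 15.5015 ms.
End-to-end = 15.5 ms.

15.5 ms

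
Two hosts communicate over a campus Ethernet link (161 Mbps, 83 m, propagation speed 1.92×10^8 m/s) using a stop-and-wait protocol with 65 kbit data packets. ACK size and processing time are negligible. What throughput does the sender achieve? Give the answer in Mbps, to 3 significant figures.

t_tx = L/R = 65000/161000000 = 0.000403727 s.
t_prop = 83/192000000 = 4.32292e-07 s; RTT = 8.64583e-07 s.
Cycle = t_tx + RTT = 0.000404591 s.
Throughput = L / cycle = 65000 / 0.000404591 = 161 Mbps.

161 Mbps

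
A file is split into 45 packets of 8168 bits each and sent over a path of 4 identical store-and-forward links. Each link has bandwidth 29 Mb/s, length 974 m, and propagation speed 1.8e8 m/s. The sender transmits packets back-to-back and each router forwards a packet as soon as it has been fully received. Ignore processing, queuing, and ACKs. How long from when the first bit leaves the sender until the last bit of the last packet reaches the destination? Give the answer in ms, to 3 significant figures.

13.5 ms

Per-hop transmission t_tx = L/R = 8168/29000000 = 0.281655 ms.
Per-hop propagation t_prop = 974/180000000 = 0.00541111 ms.
Pipeline fill: first packet needs 4·t_tx to clear all hops; remaining 44 packets each add one t_tx.
Total = (4+45-1)·t_tx + 4·t_prop = 48·0.281655 + 4·0.00541111 = 13.5 ms.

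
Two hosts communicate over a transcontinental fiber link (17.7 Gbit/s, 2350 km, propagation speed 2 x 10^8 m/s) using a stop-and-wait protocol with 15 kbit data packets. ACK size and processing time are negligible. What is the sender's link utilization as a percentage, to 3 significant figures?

0.00361 %

t_tx = L/R = 15000/17700000000 = 8.47458e-07 s.
t_prop = 2350000/200000000 = 0.01175 s; RTT = 0.0235 s.
Cycle = t_tx + RTT = 0.0235008 s.
Utilization = t_tx / cycle = 8.47458e-07/0.0235008 = 0.00361 %.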